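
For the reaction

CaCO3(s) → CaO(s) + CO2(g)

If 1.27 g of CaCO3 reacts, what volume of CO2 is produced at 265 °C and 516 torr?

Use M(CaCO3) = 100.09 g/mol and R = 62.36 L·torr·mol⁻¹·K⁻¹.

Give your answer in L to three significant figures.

0.825 L

n(CaCO3) = 1.270 / 100.09 = 0.01269 mol
n(CO2) = (1/1) × 0.01269 = 0.01269 mol
V = nRT/P = 0.01269 × 62.36 × 538.15 / 516 = 0.8253 L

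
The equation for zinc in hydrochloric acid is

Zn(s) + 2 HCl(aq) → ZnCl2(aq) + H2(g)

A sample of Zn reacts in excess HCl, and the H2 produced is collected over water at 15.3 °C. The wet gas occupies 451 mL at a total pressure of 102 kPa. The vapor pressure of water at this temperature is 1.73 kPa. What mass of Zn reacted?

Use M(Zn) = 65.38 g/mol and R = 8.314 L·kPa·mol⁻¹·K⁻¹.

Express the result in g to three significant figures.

1.23 g

P(H2) = 102 − 1.73 = 100.3 kPa
n(H2) = PV/RT = (100.3 × 0.4510) / (8.314 × 288.45) = 0.01886 mol
n(Zn) = (1/1) × 0.01886 = 0.01886 mol
m(Zn) = 0.01886 × 65.38 = 1.233 g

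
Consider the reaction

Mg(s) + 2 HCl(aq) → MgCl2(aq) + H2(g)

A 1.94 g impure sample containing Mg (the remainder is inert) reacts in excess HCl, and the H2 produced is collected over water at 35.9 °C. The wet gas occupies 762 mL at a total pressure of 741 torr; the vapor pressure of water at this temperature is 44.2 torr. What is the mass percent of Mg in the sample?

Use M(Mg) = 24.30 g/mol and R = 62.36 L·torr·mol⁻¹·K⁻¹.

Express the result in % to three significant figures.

34.5 %

P(H2) = 741 − 44.2 = 696.8 torr
n(H2) = PV/RT = (696.8 × 0.7620) / (62.36 × 309.05) = 0.02755 mol
n(Mg) = (1/1) × 0.02755 = 0.02755 mol
m(Mg) = 0.02755 × 24.30 = 0.6695 g
%Mg = 0.6695 / 1.94 × 100 = 34.51%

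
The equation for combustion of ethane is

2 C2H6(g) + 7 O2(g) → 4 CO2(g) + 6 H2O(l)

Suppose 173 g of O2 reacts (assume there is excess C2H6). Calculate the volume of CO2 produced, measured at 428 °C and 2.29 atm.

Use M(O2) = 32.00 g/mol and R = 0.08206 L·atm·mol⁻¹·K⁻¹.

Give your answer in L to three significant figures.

77.6 L

n(O2) = 173.0 / 32.00 = 5.406 mol
n(CO2) = (4/7) × 5.406 = 3.089 mol
V = nRT/P = 3.089 × 0.08206 × 701.15 / 2.29 = 77.61 L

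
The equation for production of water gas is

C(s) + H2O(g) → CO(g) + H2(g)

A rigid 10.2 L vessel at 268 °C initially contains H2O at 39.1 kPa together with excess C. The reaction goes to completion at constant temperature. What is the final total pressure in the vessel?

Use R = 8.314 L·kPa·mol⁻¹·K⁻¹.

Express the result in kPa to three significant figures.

78.2 kPa

Since T and V are fixed, P_final/P_initial = n_final/n_initial = 2/1.
P_final = (2/1) × 39.1 = 78.20 kPa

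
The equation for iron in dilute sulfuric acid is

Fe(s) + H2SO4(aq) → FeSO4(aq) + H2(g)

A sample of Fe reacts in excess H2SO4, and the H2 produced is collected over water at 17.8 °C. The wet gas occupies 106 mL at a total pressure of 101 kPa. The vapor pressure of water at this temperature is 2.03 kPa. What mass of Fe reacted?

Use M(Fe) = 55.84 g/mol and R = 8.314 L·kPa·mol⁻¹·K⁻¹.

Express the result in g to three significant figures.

0.242 g

P(H2) = 101 − 2.03 = 98.97 kPa
n(H2) = PV/RT = (98.97 × 0.1060) / (8.314 × 290.95) = 0.004337 mol
n(Fe) = (1/1) × 0.004337 = 0.004337 mol
m(Fe) = 0.004337 × 55.84 = 0.2422 g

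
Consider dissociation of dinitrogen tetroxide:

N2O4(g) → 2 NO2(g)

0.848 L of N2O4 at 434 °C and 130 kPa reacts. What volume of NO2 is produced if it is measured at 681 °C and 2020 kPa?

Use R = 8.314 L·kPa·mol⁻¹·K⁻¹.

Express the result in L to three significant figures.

n(N2O4) = PV/RT = (130 × 0.848) / (8.314 × 707.15) = 0.01875 mol
n(NO2) = (2/1) × 0.01875 = 0.03750 mol
V = nRT/P = 0.03750 × 8.314 × 954.15 / 2020 = 0.1473 L

0.147 L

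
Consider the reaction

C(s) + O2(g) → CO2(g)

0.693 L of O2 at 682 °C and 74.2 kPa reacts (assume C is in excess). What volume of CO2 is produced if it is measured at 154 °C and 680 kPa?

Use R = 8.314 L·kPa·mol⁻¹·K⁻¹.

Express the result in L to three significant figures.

0.0338 L

n(O2) = PV/RT = (74.2 × 0.693) / (8.314 × 955.15) = 0.006475 mol
n(CO2) = (1/1) × 0.006475 = 0.006475 mol
V = nRT/P = 0.006475 × 8.314 × 427.15 / 680 = 0.03382 L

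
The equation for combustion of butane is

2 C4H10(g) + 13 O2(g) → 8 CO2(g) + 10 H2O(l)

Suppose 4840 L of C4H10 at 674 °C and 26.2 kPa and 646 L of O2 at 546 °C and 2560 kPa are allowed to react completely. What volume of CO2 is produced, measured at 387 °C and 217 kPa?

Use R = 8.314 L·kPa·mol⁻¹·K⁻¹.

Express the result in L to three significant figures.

n(C4H10) = PV/RT = (26.2 × 4840) / (8.314 × 947.15) = 16.10 mol
n(O2) = PV/RT = (2560 × 646) / (8.314 × 819.15) = 242.8 mol
For 16.10 mol C4H10, stoichiometry requires (13/2) × 16.10 = 104.7 mol O2; 242.8 mol is available, so C4H10 is limiting.
n(CO2) = (8/2) × 16.10 = 64.40 mol
V(CO2) = nRT/P = 64.40 × 8.314 × 660.15 / 217 = 1629 L

1630 L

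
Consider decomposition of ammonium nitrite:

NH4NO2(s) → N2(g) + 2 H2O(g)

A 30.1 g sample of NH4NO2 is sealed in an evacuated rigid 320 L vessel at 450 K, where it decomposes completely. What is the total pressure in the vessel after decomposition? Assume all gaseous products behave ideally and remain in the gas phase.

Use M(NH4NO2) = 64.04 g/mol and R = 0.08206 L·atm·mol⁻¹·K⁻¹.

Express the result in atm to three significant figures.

n(NH4NO2) = 30.1 / 64.04 = 0.4700 mol
n(gas produced) = (3/1) × 0.4700 = 1.410 mol
P = nRT/V = 1.410 × 0.08206 × 450 / 320 = 0.1627 atm

0.163 atm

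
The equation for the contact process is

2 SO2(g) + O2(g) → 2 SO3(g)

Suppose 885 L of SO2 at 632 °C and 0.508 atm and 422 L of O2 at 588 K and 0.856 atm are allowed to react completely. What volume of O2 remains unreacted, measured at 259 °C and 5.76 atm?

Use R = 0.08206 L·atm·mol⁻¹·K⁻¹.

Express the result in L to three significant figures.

n(SO2) = PV/RT = (0.508 × 885) / (0.08206 × 905.15) = 6.053 mol
n(O2) = PV/RT = (0.856 × 422) / (0.08206 × 588) = 7.486 mol
For 6.053 mol SO2, stoichiometry requires (1/2) × 6.053 = 3.026 mol O2; 7.486 mol is available, so SO2 is limiting.
n(O2) consumed = (1/2) × 6.053 = 3.026 mol; remaining = 7.486 − 3.026 = 4.460 mol
V(O2) = nRT/P = 4.460 × 0.08206 × 532.15 / 5.76 = 33.81 L

33.8 L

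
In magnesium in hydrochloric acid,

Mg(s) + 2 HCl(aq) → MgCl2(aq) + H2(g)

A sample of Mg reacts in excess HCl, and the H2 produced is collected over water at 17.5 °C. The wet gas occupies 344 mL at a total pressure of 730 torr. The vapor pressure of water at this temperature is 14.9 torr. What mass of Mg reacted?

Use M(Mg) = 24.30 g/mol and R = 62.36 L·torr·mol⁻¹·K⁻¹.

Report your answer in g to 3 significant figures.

0.330 g

P(H2) = 730 − 14.9 = 715.1 torr
n(H2) = PV/RT = (715.1 × 0.3440) / (62.36 × 290.65) = 0.01357 mol
n(Mg) = (1/1) × 0.01357 = 0.01357 mol
m(Mg) = 0.01357 × 24.30 = 0.3298 g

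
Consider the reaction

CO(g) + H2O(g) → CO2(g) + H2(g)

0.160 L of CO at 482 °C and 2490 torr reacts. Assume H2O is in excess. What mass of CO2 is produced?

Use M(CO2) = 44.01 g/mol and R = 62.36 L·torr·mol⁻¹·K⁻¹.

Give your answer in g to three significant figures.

0.372 g

n(CO) = PV/RT = (2490 × 0.160) / (62.36 × 755.15) = 0.008460 mol
n(CO2) = (1/1) × 0.008460 = 0.008460 mol
m(CO2) = 0.008460 × 44.01 = 0.3723 g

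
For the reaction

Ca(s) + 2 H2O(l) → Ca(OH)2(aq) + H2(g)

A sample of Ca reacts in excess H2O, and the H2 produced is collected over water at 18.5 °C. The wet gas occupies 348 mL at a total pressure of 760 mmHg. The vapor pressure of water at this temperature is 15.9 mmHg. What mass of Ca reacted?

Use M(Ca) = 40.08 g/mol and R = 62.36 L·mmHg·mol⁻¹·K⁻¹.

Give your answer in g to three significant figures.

P(H2) = 760 − 15.9 = 744.1 mmHg
n(H2) = PV/RT = (744.1 × 0.3480) / (62.36 × 291.65) = 0.01424 mol
n(Ca) = (1/1) × 0.01424 = 0.01424 mol
m(Ca) = 0.01424 × 40.08 = 0.5707 g

0.571 g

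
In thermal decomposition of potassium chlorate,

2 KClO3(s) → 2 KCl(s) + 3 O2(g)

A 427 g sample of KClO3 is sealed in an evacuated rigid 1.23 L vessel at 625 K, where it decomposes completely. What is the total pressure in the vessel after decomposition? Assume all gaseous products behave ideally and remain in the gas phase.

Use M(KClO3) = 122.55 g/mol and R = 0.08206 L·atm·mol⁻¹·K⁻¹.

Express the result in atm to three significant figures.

218 atm

n(KClO3) = 427 / 122.55 = 3.484 mol
n(gas produced) = (3/2) × 3.484 = 5.226 mol
P = nRT/V = 5.226 × 0.08206 × 625 / 1.23 = 217.9 atm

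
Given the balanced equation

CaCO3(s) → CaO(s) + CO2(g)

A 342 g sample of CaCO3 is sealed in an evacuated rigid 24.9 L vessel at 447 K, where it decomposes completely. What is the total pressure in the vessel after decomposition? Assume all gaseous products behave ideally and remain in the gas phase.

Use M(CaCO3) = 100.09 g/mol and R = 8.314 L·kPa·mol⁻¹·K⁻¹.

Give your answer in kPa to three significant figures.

510 kPa

n(CaCO3) = 342 / 100.09 = 3.417 mol
n(gas produced) = (1/1) × 3.417 = 3.417 mol
P = nRT/V = 3.417 × 8.314 × 447 / 24.9 = 510.0 kPa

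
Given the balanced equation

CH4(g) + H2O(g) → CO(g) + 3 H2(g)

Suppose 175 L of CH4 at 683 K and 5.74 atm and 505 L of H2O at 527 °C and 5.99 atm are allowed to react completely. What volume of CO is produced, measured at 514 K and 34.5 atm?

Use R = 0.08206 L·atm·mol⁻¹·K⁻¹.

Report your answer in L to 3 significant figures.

n(CH4) = PV/RT = (5.74 × 175) / (0.08206 × 683) = 17.92 mol
n(H2O) = PV/RT = (5.99 × 505) / (0.08206 × 800.15) = 46.07 mol
For 17.92 mol CH4, stoichiometry requires (1/1) × 17.92 = 17.92 mol H2O; 46.07 mol is available, so CH4 is limiting.
n(CO) = (1/1) × 17.92 = 17.92 mol
V(CO) = nRT/P = 17.92 × 0.08206 × 514 / 34.5 = 21.91 L

21.9 L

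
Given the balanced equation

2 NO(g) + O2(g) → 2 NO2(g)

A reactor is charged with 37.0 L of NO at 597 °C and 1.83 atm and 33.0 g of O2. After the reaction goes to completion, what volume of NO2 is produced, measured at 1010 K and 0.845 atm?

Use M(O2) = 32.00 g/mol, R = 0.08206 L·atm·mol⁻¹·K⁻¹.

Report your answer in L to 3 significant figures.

n(NO) = PV/RT = (1.83 × 37.0) / (0.08206 × 870.15) = 0.9483 mol
n(O2) = 33.0 / 32.00 = 1.031 mol
For 0.9483 mol NO, stoichiometry requires (1/2) × 0.9483 = 0.4742 mol O2; 1.031 mol is available, so NO is limiting.
n(NO2) = (2/2) × 0.9483 = 0.9483 mol
V(NO2) = nRT/P = 0.9483 × 0.08206 × 1010 / 0.845 = 93.01 L

93.0 L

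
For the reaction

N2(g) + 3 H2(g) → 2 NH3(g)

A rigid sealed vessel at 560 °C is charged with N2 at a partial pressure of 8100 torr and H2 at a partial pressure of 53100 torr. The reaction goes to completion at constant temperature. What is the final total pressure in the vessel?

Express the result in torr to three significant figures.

45000 torr

With V and T fixed, P_i ∝ n_i, so the mole ratios apply directly to partial pressures at 560 °C.
P(H2) required for 8100 torr of N2 = (3/1) × 8100 = 24300 torr; available 53100 torr, so N2 is limiting.
P(H2) remaining = 53100 − (3/1) × 8100 = 28800 torr
P(gaseous products) = (2)/1 × 8100 = 16200 torr
P_total at 560 °C = 28800 + 16200 = 45000 torr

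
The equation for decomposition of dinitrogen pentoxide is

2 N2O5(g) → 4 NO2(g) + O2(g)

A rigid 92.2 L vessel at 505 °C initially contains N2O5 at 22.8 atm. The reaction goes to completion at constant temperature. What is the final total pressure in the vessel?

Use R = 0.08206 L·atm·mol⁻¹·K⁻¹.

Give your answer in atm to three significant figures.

Since T and V are fixed, P_final/P_initial = n_final/n_initial = 5/2.
P_final = (5/2) × 22.8 = 57.00 atm

57.0 atm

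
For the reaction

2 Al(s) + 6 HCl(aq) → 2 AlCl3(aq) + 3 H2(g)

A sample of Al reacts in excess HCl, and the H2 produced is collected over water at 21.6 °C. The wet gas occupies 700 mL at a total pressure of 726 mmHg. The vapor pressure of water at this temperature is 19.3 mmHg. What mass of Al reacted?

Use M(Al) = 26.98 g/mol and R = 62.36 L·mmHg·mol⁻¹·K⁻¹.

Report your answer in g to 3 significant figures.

0.484 g

P(H2) = 726 − 19.3 = 706.7 mmHg
n(H2) = PV/RT = (706.7 × 0.7000) / (62.36 × 294.75) = 0.02691 mol
n(Al) = (2/3) × 0.02691 = 0.01794 mol
m(Al) = 0.01794 × 26.98 = 0.4840 g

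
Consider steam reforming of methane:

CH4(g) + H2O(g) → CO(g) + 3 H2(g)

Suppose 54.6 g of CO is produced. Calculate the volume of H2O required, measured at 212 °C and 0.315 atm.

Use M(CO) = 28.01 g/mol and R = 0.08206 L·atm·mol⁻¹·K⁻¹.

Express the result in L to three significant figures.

246 L

n(CO) = 54.60 / 28.01 = 1.949 mol
n(H2O) = (1/1) × 1.949 = 1.949 mol
V = nRT/P = 1.949 × 0.08206 × 485.15 / 0.315 = 246.3 L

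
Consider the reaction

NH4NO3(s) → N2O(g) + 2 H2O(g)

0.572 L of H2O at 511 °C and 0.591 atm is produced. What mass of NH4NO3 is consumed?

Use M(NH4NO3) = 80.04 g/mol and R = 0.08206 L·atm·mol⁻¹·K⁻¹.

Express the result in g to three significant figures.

0.210 g

n(H2O) = PV/RT = (0.591 × 0.572) / (0.08206 × 784.15) = 0.005254 mol
n(NH4NO3) = (1/2) × 0.005254 = 0.002627 mol
m(NH4NO3) = 0.002627 × 80.04 = 0.2103 g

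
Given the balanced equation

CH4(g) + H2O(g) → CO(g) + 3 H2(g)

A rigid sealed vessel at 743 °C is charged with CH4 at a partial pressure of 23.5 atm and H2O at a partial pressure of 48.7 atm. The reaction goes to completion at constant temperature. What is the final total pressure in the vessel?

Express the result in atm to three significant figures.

119 atm

At constant V, partial pressures at 743 °C are proportional to moles, so apply stoichiometry directly to pressures.
P(H2O) required for 23.5 atm of CH4 = (1/1) × 23.5 = 23.50 atm; available 48.7 atm, so CH4 is limiting.
P(H2O) remaining = 48.7 − (1/1) × 23.5 = 25.20 atm
P(gaseous products) = (1+3)/1 × 23.5 = 94.00 atm
P_total at 743 °C = 25.20 + 94.00 = 119.2 atm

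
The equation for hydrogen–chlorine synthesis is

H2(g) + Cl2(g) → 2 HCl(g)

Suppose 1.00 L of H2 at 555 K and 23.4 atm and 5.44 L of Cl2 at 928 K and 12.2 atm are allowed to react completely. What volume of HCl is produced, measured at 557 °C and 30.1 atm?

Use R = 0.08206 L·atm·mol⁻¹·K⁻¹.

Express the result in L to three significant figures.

2.33 L

n(H2) = PV/RT = (23.4 × 1.00) / (0.08206 × 555) = 0.5138 mol
n(Cl2) = PV/RT = (12.2 × 5.44) / (0.08206 × 928) = 0.8715 mol
For 0.5138 mol H2, stoichiometry requires (1/1) × 0.5138 = 0.5138 mol Cl2; 0.8715 mol is available, so H2 is limiting.
n(HCl) = (2/1) × 0.5138 = 1.028 mol
V(HCl) = nRT/P = 1.028 × 0.08206 × 830.15 / 30.1 = 2.327 L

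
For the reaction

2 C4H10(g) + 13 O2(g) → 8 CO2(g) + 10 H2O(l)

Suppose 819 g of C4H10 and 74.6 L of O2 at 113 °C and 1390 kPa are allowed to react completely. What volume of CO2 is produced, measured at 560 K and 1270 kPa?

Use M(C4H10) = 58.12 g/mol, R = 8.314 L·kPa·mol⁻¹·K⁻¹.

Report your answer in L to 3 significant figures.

72.9 L

n(C4H10) = 819 / 58.12 = 14.09 mol
n(O2) = PV/RT = (1390 × 74.6) / (8.314 × 386.15) = 32.30 mol
For 14.09 mol C4H10, stoichiometry requires (13/2) × 14.09 = 91.58 mol O2; 32.30 mol is available, so O2 is limiting.
n(CO2) = (8/13) × 32.30 = 19.88 mol
V(CO2) = nRT/P = 19.88 × 8.314 × 560 / 1270 = 72.88 L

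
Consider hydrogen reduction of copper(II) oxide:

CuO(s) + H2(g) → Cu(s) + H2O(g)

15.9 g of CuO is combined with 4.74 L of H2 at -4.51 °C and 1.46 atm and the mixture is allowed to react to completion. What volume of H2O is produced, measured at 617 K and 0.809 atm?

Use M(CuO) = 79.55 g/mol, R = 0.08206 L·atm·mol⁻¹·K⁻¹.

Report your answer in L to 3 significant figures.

n(CuO) = 15.9 / 79.55 = 0.1999 mol
n(H2) = PV/RT = (1.46 × 4.74) / (0.08206 × 268.64) = 0.3139 mol
For 0.1999 mol CuO, stoichiometry requires (1/1) × 0.1999 = 0.1999 mol H2; 0.3139 mol is available, so CuO is limiting.
n(H2O) = (1/1) × 0.1999 = 0.1999 mol
V(H2O) = nRT/P = 0.1999 × 0.08206 × 617 / 0.809 = 12.51 L

12.5 L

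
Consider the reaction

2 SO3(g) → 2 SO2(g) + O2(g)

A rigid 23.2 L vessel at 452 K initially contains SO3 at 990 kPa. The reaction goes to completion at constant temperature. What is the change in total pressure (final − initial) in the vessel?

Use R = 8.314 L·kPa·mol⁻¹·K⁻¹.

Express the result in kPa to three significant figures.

495 kPa

At constant T and V, P ∝ n(gas): 2 mol gas → 3 mol gas.
P_final = (3/2) × 990 = 1485 kPa; ΔP = 1485 − 990 = 495.0 kPa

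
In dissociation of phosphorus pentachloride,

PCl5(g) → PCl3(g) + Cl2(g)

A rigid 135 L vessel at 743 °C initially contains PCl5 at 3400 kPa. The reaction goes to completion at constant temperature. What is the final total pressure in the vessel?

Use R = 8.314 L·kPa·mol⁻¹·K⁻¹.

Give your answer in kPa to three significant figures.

Since T and V are fixed, P_final/P_initial = n_final/n_initial = 2/1.
P_final = (2/1) × 3400 = 6800 kPa

6800 kPa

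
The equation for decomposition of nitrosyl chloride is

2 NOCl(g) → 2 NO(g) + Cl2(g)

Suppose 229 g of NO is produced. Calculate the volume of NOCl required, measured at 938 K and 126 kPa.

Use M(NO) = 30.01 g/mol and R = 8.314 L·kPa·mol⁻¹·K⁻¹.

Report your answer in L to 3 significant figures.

472 L

n(NO) = 229.0 / 30.01 = 7.631 mol
n(NOCl) = (2/2) × 7.631 = 7.631 mol
V = nRT/P = 7.631 × 8.314 × 938 / 126 = 472.3 L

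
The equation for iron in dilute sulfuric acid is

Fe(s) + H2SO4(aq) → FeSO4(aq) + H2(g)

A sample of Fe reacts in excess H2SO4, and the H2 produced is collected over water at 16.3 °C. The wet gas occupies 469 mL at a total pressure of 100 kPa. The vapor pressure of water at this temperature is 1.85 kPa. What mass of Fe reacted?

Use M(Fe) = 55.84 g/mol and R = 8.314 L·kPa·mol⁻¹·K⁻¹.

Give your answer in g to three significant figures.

P(H2) = 100 − 1.85 = 98.15 kPa
n(H2) = PV/RT = (98.15 × 0.4690) / (8.314 × 289.45) = 0.01913 mol
n(Fe) = (1/1) × 0.01913 = 0.01913 mol
m(Fe) = 0.01913 × 55.84 = 1.068 g

1.07 g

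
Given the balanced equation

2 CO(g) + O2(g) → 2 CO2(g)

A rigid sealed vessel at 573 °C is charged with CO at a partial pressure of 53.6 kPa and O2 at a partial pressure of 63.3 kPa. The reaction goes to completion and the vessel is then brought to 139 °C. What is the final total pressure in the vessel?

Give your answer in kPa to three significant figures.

With V and T fixed, P_i ∝ n_i, so the mole ratios apply directly to partial pressures at 573 °C.
P(O2) required for 53.6 kPa of CO = (1/2) × 53.6 = 26.80 kPa; available 63.3 kPa, so CO is limiting.
P(O2) remaining = 63.3 − (1/2) × 53.6 = 36.50 kPa
P(gaseous products) = (2)/2 × 53.6 = 53.60 kPa
P_total at 573 °C = 36.50 + 53.60 = 90.10 kPa
Scaling to 139 °C: P = 90.10 × 412.15/846.15 = 43.89 kPa

43.9 kPa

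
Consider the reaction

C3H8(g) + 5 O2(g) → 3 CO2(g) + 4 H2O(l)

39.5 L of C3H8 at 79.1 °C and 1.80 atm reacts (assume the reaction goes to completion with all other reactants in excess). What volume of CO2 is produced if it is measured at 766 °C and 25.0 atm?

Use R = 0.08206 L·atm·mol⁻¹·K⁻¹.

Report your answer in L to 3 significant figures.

n(C3H8) = PV/RT = (1.80 × 39.5) / (0.08206 × 352.25) = 2.460 mol
n(CO2) = (3/1) × 2.460 = 7.380 mol
V = nRT/P = 7.380 × 0.08206 × 1039.15 / 25.0 = 25.17 L

25.2 L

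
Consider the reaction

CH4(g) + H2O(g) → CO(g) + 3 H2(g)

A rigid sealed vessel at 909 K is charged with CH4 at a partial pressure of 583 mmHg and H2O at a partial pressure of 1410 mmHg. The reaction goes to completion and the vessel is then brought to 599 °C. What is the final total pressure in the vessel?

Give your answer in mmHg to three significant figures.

3030 mmHg

Because the vessel is rigid and T is held at 909 K, work the stoichiometry in partial pressures (P_i = n_iRT/V).
P(H2O) required for 583 mmHg of CH4 = (1/1) × 583 = 583.0 mmHg; available 1410 mmHg, so CH4 is limiting.
P(H2O) remaining = 1410 − (1/1) × 583 = 827.0 mmHg
P(gaseous products) = (1+3)/1 × 583 = 2332 mmHg
P_total at 909 K = 827.0 + 2332 = 3159 mmHg
Scaling to 599 °C: P = 3159 × 872.15/909 = 3031 mmHg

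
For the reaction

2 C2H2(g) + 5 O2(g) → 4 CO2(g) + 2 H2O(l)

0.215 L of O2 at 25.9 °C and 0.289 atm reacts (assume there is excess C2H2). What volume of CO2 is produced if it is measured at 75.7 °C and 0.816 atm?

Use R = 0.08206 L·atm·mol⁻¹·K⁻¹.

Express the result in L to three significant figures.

n(O2) = PV/RT = (0.289 × 0.215) / (0.08206 × 299.05) = 0.002532 mol
n(CO2) = (4/5) × 0.002532 = 0.002026 mol
V = nRT/P = 0.002026 × 0.08206 × 348.85 / 0.816 = 0.07108 L

0.0711 L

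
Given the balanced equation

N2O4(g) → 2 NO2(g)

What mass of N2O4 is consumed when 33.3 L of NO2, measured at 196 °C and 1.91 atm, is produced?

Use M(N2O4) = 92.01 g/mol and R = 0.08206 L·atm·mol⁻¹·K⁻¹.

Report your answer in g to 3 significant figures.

n(NO2) = PV/RT = (1.91 × 33.3) / (0.08206 × 469.15) = 1.652 mol
n(N2O4) = (1/2) × 1.652 = 0.8260 mol
m(N2O4) = 0.8260 × 92.01 = 76.00 g

76.0 g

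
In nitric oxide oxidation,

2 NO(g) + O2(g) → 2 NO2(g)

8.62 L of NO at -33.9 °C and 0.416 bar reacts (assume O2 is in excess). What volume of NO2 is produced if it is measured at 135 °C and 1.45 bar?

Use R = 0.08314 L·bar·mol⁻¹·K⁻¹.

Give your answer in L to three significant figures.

n(NO) = PV/RT = (0.416 × 8.62) / (0.08314 × 239.25) = 0.1803 mol
n(NO2) = (2/2) × 0.1803 = 0.1803 mol
V = nRT/P = 0.1803 × 0.08314 × 408.15 / 1.45 = 4.219 L

4.22 L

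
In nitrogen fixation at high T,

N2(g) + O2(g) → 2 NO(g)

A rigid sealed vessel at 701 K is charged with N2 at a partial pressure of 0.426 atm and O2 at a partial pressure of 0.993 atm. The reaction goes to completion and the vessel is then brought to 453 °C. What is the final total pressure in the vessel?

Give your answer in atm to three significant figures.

Because the vessel is rigid and T is held at 701 K, work the stoichiometry in partial pressures (P_i = n_iRT/V).
P(O2) required for 0.426 atm of N2 = (1/1) × 0.426 = 0.4260 atm; available 0.993 atm, so N2 is limiting.
P(O2) remaining = 0.993 − (1/1) × 0.426 = 0.5670 atm
P(gaseous products) = (2)/1 × 0.426 = 0.8520 atm
P_total at 701 K = 0.5670 + 0.8520 = 1.419 atm
Scaling to 453 °C: P = 1.419 × 726.15/701 = 1.470 atm

1.47 atm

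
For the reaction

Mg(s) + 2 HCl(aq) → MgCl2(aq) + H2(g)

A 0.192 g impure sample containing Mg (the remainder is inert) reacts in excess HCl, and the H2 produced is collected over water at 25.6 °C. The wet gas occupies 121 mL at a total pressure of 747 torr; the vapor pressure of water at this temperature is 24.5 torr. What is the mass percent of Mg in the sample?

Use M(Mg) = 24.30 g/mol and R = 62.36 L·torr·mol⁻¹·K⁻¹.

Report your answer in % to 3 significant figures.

P(H2) = 747 − 24.5 = 722.5 torr
n(H2) = PV/RT = (722.5 × 0.1210) / (62.36 × 298.75) = 0.004693 mol
n(Mg) = (1/1) × 0.004693 = 0.004693 mol
m(Mg) = 0.004693 × 24.30 = 0.1140 g
%Mg = 0.1140 / 0.192 × 100 = 59.38%

59.4 %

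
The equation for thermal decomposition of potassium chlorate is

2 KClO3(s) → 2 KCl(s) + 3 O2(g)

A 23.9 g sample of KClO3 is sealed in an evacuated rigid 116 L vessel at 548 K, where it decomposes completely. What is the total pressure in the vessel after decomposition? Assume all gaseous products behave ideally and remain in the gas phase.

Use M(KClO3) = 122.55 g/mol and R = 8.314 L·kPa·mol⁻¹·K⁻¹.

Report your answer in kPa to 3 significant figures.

n(KClO3) = 23.9 / 122.55 = 0.1950 mol
n(gas produced) = (3/2) × 0.1950 = 0.2925 mol
P = nRT/V = 0.2925 × 8.314 × 548 / 116 = 11.49 kPa

11.5 kPa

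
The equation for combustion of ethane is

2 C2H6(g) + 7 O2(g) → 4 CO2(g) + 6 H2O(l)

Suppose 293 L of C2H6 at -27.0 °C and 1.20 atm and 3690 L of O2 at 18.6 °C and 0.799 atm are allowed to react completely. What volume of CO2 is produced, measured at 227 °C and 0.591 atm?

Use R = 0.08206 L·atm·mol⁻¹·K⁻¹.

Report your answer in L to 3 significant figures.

n(C2H6) = PV/RT = (1.20 × 293) / (0.08206 × 246.15) = 17.41 mol
n(O2) = PV/RT = (0.799 × 3690) / (0.08206 × 291.75) = 123.1 mol
For 17.41 mol C2H6, stoichiometry requires (7/2) × 17.41 = 60.94 mol O2; 123.1 mol is available, so C2H6 is limiting.
n(CO2) = (4/2) × 17.41 = 34.82 mol
V(CO2) = nRT/P = 34.82 × 0.08206 × 500.15 / 0.591 = 2418 L

2420 L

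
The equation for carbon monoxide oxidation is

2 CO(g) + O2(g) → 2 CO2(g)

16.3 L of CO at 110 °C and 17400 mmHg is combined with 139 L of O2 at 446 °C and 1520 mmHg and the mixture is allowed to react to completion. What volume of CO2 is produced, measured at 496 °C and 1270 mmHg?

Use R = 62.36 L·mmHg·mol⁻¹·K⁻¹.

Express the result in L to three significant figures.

356 L

n(CO) = PV/RT = (17400 × 16.3) / (62.36 × 383.15) = 11.87 mol
n(O2) = PV/RT = (1520 × 139) / (62.36 × 719.15) = 4.711 mol
For 11.87 mol CO, stoichiometry requires (1/2) × 11.87 = 5.935 mol O2; 4.711 mol is available, so O2 is limiting.
n(CO2) = (2/1) × 4.711 = 9.422 mol
V(CO2) = nRT/P = 9.422 × 62.36 × 769.15 / 1270 = 355.8 L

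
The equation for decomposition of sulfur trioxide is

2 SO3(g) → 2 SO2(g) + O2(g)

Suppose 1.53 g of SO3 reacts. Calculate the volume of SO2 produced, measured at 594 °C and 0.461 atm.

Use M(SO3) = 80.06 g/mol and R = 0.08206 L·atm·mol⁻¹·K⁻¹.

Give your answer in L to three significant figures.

n(SO3) = 1.530 / 80.06 = 0.01911 mol
n(SO2) = (2/2) × 0.01911 = 0.01911 mol
V = nRT/P = 0.01911 × 0.08206 × 867.15 / 0.461 = 2.950 L

2.95 L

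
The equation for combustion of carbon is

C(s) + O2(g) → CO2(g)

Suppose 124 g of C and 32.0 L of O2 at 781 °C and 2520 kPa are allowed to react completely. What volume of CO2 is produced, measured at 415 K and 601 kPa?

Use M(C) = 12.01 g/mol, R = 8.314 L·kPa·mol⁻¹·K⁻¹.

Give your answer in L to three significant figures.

n(C) = 124 / 12.01 = 10.32 mol
n(O2) = PV/RT = (2520 × 32.0) / (8.314 × 1054.15) = 9.201 mol
For 10.32 mol C, stoichiometry requires (1/1) × 10.32 = 10.32 mol O2; 9.201 mol is available, so O2 is limiting.
n(CO2) = (1/1) × 9.201 = 9.201 mol
V(CO2) = nRT/P = 9.201 × 8.314 × 415 / 601 = 52.82 L

52.8 L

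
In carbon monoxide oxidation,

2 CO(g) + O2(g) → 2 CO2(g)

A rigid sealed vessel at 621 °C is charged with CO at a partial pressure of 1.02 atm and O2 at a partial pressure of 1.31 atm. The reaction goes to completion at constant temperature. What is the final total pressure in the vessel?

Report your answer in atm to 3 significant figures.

1.82 atm

With V and T fixed, P_i ∝ n_i, so the mole ratios apply directly to partial pressures at 621 °C.
P(O2) required for 1.02 atm of CO = (1/2) × 1.02 = 0.5100 atm; available 1.31 atm, so CO is limiting.
P(O2) remaining = 1.31 − (1/2) × 1.02 = 0.8000 atm
P(gaseous products) = (2)/2 × 1.02 = 1.020 atm
P_total at 621 °C = 0.8000 + 1.020 = 1.820 atm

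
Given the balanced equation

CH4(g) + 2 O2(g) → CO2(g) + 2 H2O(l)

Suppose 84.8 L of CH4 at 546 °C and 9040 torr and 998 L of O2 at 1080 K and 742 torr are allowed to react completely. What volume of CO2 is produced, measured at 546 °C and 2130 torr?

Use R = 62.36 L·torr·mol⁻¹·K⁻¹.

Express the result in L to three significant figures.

n(CH4) = PV/RT = (9040 × 84.8) / (62.36 × 819.15) = 15.01 mol
n(O2) = PV/RT = (742 × 998) / (62.36 × 1080) = 11.00 mol
For 15.01 mol CH4, stoichiometry requires (2/1) × 15.01 = 30.02 mol O2; 11.00 mol is available, so O2 is limiting.
n(CO2) = (1/2) × 11.00 = 5.500 mol
V(CO2) = nRT/P = 5.500 × 62.36 × 819.15 / 2130 = 131.9 L

132 L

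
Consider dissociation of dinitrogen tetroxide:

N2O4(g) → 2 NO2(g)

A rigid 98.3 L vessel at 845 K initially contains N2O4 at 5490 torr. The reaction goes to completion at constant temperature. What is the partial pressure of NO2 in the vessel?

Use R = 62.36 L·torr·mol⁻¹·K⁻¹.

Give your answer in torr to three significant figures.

11000 torr

n(N2O4)₀ = PV/RT = (5490 × 98.3) / (62.36 × 845) = 10.24 mol
n(NO2) = (2/1) × 10.24 = 20.48 mol
P(NO2) = nRT/V = 20.48 × 62.36 × 845 / 98.3 = 10980 torr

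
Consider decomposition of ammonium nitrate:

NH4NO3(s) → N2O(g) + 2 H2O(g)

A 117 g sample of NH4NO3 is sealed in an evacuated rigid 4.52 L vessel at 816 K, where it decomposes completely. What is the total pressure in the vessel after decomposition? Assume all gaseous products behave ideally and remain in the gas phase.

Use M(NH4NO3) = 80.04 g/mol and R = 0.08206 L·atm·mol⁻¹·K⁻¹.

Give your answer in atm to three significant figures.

n(NH4NO3) = 117 / 80.04 = 1.462 mol
n(gas produced) = (3/1) × 1.462 = 4.386 mol
P = nRT/V = 4.386 × 0.08206 × 816 / 4.52 = 64.98 atm

65.0 atm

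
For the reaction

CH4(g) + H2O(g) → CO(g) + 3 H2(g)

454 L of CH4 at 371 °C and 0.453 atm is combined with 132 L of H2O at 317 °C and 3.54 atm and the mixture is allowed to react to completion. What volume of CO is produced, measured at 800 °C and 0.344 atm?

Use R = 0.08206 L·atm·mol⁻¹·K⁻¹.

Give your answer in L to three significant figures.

996 L

n(CH4) = PV/RT = (0.453 × 454) / (0.08206 × 644.15) = 3.891 mol
n(H2O) = PV/RT = (3.54 × 132) / (0.08206 × 590.15) = 9.649 mol
For 3.891 mol CH4, stoichiometry requires (1/1) × 3.891 = 3.891 mol H2O; 9.649 mol is available, so CH4 is limiting.
n(CO) = (1/1) × 3.891 = 3.891 mol
V(CO) = nRT/P = 3.891 × 0.08206 × 1073.15 / 0.344 = 996.1 L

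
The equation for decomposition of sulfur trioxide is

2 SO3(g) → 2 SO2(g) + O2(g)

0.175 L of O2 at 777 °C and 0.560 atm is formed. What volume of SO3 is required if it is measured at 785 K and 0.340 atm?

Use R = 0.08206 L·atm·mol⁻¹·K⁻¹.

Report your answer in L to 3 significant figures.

0.431 L

n(O2) = PV/RT = (0.560 × 0.175) / (0.08206 × 1050.15) = 0.001137 mol
n(SO3) = (2/1) × 0.001137 = 0.002274 mol
V = nRT/P = 0.002274 × 0.08206 × 785 / 0.340 = 0.4308 L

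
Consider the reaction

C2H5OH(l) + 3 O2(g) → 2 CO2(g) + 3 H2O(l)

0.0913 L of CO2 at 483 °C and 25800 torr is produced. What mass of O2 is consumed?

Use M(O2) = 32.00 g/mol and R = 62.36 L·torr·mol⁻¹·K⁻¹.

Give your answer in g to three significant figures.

2.40 g

n(CO2) = PV/RT = (25800 × 0.0913) / (62.36 × 756.15) = 0.04995 mol
n(O2) = (3/2) × 0.04995 = 0.07493 mol
m(O2) = 0.07493 × 32.00 = 2.398 g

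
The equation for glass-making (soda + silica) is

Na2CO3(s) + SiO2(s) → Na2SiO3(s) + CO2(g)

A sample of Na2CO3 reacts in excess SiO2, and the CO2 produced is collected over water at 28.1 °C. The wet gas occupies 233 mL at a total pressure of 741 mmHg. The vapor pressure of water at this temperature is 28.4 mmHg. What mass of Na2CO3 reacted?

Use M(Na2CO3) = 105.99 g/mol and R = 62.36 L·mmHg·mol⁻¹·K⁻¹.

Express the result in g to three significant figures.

P(CO2) = 741 − 28.4 = 712.6 mmHg
n(CO2) = PV/RT = (712.6 × 0.2330) / (62.36 × 301.25) = 0.008838 mol
n(Na2CO3) = (1/1) × 0.008838 = 0.008838 mol
m(Na2CO3) = 0.008838 × 105.99 = 0.9367 g

0.937 g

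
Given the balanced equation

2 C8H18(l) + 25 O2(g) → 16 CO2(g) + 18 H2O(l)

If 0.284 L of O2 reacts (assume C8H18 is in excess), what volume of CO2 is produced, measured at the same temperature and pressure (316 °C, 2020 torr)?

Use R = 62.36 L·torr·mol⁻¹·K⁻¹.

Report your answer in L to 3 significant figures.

0.182 L

At constant T and P, gas volumes are in the mole ratio: V(CO2) = (16/25) × 0.284 = 0.1818 L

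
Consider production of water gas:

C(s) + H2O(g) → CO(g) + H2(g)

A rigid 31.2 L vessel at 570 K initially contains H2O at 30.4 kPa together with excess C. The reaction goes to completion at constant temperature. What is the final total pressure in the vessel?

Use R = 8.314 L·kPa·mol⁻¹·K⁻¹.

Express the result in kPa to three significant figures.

Rigid vessel, constant T ⇒ P scales with total gas moles (1 → 2).
P_final = (2/1) × 30.4 = 60.80 kPa

60.8 kPa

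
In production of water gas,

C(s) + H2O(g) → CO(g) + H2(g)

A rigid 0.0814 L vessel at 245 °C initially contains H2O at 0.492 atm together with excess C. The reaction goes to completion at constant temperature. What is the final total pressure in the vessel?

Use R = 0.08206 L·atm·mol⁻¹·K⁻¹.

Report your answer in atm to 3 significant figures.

0.984 atm

Since T and V are fixed, P_final/P_initial = n_final/n_initial = 2/1.
P_final = (2/1) × 0.492 = 0.9840 atm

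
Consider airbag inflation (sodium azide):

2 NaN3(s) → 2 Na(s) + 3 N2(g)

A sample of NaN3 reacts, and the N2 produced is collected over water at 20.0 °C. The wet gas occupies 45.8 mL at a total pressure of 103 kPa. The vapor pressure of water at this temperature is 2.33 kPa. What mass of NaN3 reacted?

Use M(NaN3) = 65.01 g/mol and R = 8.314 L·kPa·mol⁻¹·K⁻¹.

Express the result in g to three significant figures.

P(N2) = 103 − 2.33 = 100.7 kPa
n(N2) = PV/RT = (100.7 × 0.04580) / (8.314 × 293.15) = 0.001892 mol
n(NaN3) = (2/3) × 0.001892 = 0.001261 mol
m(NaN3) = 0.001261 × 65.01 = 0.08198 g

0.0820 g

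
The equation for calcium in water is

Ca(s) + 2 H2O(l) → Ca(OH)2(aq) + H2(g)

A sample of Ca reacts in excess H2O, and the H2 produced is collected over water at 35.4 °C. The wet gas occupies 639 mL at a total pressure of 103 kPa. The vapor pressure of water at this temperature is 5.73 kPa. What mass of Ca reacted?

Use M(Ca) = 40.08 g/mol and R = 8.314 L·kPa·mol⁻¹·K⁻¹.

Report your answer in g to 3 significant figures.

0.971 g

P(H2) = 103 − 5.73 = 97.27 kPa
n(H2) = PV/RT = (97.27 × 0.6390) / (8.314 × 308.55) = 0.02423 mol
n(Ca) = (1/1) × 0.02423 = 0.02423 mol
m(Ca) = 0.02423 × 40.08 = 0.9711 g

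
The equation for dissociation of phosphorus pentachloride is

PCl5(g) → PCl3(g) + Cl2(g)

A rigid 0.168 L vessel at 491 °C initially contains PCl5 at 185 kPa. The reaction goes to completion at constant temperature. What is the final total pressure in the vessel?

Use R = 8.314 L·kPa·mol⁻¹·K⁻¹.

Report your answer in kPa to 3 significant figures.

370 kPa

Rigid vessel, constant T ⇒ P scales with total gas moles (1 → 2).
P_final = (2/1) × 185 = 370.0 kPa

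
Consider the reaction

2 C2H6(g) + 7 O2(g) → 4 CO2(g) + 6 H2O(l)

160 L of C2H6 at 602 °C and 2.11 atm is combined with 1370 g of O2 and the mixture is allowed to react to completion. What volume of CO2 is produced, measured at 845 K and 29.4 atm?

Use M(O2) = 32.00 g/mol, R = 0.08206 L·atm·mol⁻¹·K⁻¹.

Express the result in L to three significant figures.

n(C2H6) = PV/RT = (2.11 × 160) / (0.08206 × 875.15) = 4.701 mol
n(O2) = 1370 / 32.00 = 42.81 mol
For 4.701 mol C2H6, stoichiometry requires (7/2) × 4.701 = 16.45 mol O2; 42.81 mol is available, so C2H6 is limiting.
n(CO2) = (4/2) × 4.701 = 9.402 mol
V(CO2) = nRT/P = 9.402 × 0.08206 × 845 / 29.4 = 22.17 L

22.2 L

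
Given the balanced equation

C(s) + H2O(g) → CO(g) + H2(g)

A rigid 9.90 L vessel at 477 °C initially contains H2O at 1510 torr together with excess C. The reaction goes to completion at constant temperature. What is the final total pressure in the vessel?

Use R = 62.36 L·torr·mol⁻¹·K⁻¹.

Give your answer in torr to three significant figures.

3020 torr

At constant T and V, P ∝ n(gas): 1 mol gas → 2 mol gas.
P_final = (2/1) × 1510 = 3020 torr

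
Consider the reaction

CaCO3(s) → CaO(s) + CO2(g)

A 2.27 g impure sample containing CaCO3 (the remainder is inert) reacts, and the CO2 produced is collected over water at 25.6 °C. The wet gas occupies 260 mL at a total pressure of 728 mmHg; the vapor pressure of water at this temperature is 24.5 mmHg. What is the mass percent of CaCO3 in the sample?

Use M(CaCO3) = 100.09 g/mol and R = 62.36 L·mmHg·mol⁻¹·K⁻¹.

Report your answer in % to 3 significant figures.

43.3 %

P(CO2) = 728 − 24.5 = 703.5 mmHg
n(CO2) = PV/RT = (703.5 × 0.2600) / (62.36 × 298.75) = 0.009818 mol
n(CaCO3) = (1/1) × 0.009818 = 0.009818 mol
m(CaCO3) = 0.009818 × 100.09 = 0.9827 g
%CaCO3 = 0.9827 / 2.27 × 100 = 43.29%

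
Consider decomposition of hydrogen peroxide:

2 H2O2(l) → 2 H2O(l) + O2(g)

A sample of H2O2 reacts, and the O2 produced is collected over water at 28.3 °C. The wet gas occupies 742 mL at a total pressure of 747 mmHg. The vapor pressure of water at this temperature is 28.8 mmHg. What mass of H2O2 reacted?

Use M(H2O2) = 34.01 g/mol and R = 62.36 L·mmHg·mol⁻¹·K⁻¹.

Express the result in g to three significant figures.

P(O2) = 747 − 28.8 = 718.2 mmHg
n(O2) = PV/RT = (718.2 × 0.7420) / (62.36 × 301.45) = 0.02835 mol
n(H2O2) = (2/1) × 0.02835 = 0.05670 mol
m(H2O2) = 0.05670 × 34.01 = 1.928 g

1.93 g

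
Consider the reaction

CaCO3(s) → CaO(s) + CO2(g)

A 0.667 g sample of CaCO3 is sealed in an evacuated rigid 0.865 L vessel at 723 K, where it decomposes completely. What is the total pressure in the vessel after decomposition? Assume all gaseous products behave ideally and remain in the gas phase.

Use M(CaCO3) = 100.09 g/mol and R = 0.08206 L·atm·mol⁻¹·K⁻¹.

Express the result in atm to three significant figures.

0.457 atm

n(CaCO3) = 0.667 / 100.09 = 0.006664 mol
n(gas produced) = (1/1) × 0.006664 = 0.006664 mol
P = nRT/V = 0.006664 × 0.08206 × 723 / 0.865 = 0.4571 atm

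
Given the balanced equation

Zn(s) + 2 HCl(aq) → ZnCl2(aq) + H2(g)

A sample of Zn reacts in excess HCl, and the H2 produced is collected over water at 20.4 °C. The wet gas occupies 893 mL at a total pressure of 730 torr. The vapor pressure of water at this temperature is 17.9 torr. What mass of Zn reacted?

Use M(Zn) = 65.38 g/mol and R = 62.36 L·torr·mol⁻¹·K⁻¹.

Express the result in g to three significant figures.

P(H2) = 730 − 17.9 = 712.1 torr
n(H2) = PV/RT = (712.1 × 0.8930) / (62.36 × 293.55) = 0.03474 mol
n(Zn) = (1/1) × 0.03474 = 0.03474 mol
m(Zn) = 0.03474 × 65.38 = 2.271 g

2.27 g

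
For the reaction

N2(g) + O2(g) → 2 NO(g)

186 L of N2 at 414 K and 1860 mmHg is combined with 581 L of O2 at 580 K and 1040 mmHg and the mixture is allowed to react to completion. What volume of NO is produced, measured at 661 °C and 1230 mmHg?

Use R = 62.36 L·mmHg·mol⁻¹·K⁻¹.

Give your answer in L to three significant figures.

1270 L

n(N2) = PV/RT = (1860 × 186) / (62.36 × 414) = 13.40 mol
n(O2) = PV/RT = (1040 × 581) / (62.36 × 580) = 16.71 mol
For 13.40 mol N2, stoichiometry requires (1/1) × 13.40 = 13.40 mol O2; 16.71 mol is available, so N2 is limiting.
n(NO) = (2/1) × 13.40 = 26.80 mol
V(NO) = nRT/P = 26.80 × 62.36 × 934.15 / 1230 = 1269 L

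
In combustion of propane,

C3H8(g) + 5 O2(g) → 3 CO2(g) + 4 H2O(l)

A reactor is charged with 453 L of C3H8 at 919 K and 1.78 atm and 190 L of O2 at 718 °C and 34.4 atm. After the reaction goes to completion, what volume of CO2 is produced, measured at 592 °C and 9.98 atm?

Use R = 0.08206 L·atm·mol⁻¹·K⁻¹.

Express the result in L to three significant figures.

228 L

n(C3H8) = PV/RT = (1.78 × 453) / (0.08206 × 919) = 10.69 mol
n(O2) = PV/RT = (34.4 × 190) / (0.08206 × 991.15) = 80.36 mol
For 10.69 mol C3H8, stoichiometry requires (5/1) × 10.69 = 53.45 mol O2; 80.36 mol is available, so C3H8 is limiting.
n(CO2) = (3/1) × 10.69 = 32.07 mol
V(CO2) = nRT/P = 32.07 × 0.08206 × 865.15 / 9.98 = 228.1 L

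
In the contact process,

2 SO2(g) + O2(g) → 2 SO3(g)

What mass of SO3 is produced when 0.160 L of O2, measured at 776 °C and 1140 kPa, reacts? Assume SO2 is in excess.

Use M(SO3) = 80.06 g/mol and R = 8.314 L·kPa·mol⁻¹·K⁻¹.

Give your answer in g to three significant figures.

n(O2) = PV/RT = (1140 × 0.160) / (8.314 × 1049.15) = 0.02091 mol
n(SO3) = (2/1) × 0.02091 = 0.04182 mol
m(SO3) = 0.04182 × 80.06 = 3.348 g

3.35 g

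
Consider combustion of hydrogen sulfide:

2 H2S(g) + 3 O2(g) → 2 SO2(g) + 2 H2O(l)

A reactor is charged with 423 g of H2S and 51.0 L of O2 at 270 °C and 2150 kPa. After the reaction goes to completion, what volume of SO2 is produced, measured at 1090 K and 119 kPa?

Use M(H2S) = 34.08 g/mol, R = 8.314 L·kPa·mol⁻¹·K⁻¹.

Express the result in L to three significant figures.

n(H2S) = 423 / 34.08 = 12.41 mol
n(O2) = PV/RT = (2150 × 51.0) / (8.314 × 543.15) = 24.28 mol
For 12.41 mol H2S, stoichiometry requires (3/2) × 12.41 = 18.62 mol O2; 24.28 mol is available, so H2S is limiting.
n(SO2) = (2/2) × 12.41 = 12.41 mol
V(SO2) = nRT/P = 12.41 × 8.314 × 1090 / 119 = 945.1 L

945 L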